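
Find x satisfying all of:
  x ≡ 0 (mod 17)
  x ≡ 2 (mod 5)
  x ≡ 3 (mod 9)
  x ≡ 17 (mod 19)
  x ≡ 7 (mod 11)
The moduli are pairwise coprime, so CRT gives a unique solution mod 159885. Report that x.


Product of moduli M = 17 · 5 · 9 · 19 · 11 = 159885.
Merge one congruence at a time:
  Start: x ≡ 0 (mod 17).
  Combine with x ≡ 2 (mod 5); new modulus lcm = 85.
    Write x = 0 + 17·t and substitute into x ≡ 2 (mod 5): 17·t ≡ 2 − 0 = 2 (mod 5).
    Reduce coefficients mod 5: 2·t ≡ 2 (mod 5).
    The inverse of 2 mod 5 is 3 (since 2·3 = 6 = 1·5 + 1), so t ≡ 3·2 = 6 ≡ 1 (mod 5).
    Then x = 0 + 17·1 = 17, valid modulo lcm(17, 5) = 85: x ≡ 17 (mod 85).
  Combine with x ≡ 3 (mod 9); new modulus lcm = 765.
    Write x = 17 + 85·t and substitute into x ≡ 3 (mod 9): 85·t ≡ 3 − 17 = -14 (mod 9).
    Reduce coefficients mod 9: 4·t ≡ 4 (mod 9).
    The inverse of 4 mod 9 is 7 (since 4·7 = 28 = 3·9 + 1), so t ≡ 7·4 = 28 ≡ 1 (mod 9).
    Then x = 17 + 85·1 = 102, valid modulo lcm(85, 9) = 765: x ≡ 102 (mod 765).
  Combine with x ≡ 17 (mod 19); new modulus lcm = 14535.
    Write x = 102 + 765·t and substitute into x ≡ 17 (mod 19): 765·t ≡ 17 − 102 = -85 (mod 19).
    Reduce coefficients mod 19: 5·t ≡ 10 (mod 19).
    The inverse of 5 mod 19 is 4 (since 5·4 = 20 = 1·19 + 1), so t ≡ 4·10 = 40 ≡ 2 (mod 19).
    Then x = 102 + 765·2 = 1632, valid modulo lcm(765, 19) = 14535: x ≡ 1632 (mod 14535).
  Combine with x ≡ 7 (mod 11); new modulus lcm = 159885.
    Write x = 1632 + 14535·t and substitute into x ≡ 7 (mod 11): 14535·t ≡ 7 − 1632 = -1625 (mod 11).
    Reduce coefficients mod 11: 4·t ≡ 3 (mod 11).
    The inverse of 4 mod 11 is 3 (since 4·3 = 12 = 1·11 + 1), so t ≡ 3·3 = 9 ≡ 9 (mod 11).
    Then x = 1632 + 14535·9 = 132447, valid modulo lcm(14535, 11) = 159885: x ≡ 132447 (mod 159885).
Verify against each original: 132447 mod 17 = 0, 132447 mod 5 = 2, 132447 mod 9 = 3, 132447 mod 19 = 17, 132447 mod 11 = 7.

x ≡ 132447 (mod 159885).


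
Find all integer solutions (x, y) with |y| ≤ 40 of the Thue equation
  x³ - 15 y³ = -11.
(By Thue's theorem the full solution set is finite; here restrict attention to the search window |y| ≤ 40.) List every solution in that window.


The equation is x³ - 15y³ = -11. For fixed y, x³ = 15·y³ − 11, so a solution requires the RHS to be a perfect cube.
Strategy: iterate y from -40 to 40, compute RHS = 15·y³ − 11, and check whether it is a (positive or negative) perfect cube.
Check small values of y:
  y = 0: RHS = -11 is not a perfect cube.
  y = 1: RHS = 4 is not a perfect cube.
  y = -1: RHS = -26 is not a perfect cube.
  y = 2: RHS = 109 is not a perfect cube.
  y = -2: RHS = -131 is not a perfect cube.
  y = 3: RHS = 394 is not a perfect cube.
  y = -3: RHS = -416 is not a perfect cube.
Continuing the search up to |y| = 40 finds no solutions either.
No (x, y) in the scanned range satisfies the equation.

No integer solutions with |y| ≤ 40.


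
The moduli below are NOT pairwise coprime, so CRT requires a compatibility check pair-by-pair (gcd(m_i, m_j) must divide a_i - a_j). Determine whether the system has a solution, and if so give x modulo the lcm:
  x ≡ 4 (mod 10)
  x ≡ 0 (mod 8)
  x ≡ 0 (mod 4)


Moduli 10, 8, 4 are not pairwise coprime, so CRT works modulo lcm(m_i) when all pairwise compatibility conditions hold.
Pairwise compatibility: gcd(m_i, m_j) must divide a_i - a_j for every pair.
Merge one congruence at a time:
  Start: x ≡ 4 (mod 10).
  Combine with x ≡ 0 (mod 8): gcd(10, 8) = 2; 0 - 4 = -4, which IS divisible by 2, so compatible.
    Write x = 4 + 10·t and substitute into x ≡ 0 (mod 8): 10·t ≡ 0 − 4 = -4 (mod 8).
    Divide the congruence (and modulus) by g = 2: 5·t ≡ -2 (mod 4).
    Reduce coefficients mod 4: 1·t ≡ 2 (mod 4).
    So t ≡ 2 (mod 4).
    Then x = 4 + 10·2 = 24, valid modulo lcm(10, 8) = 40: x ≡ 24 (mod 40).
  Combine with x ≡ 0 (mod 4): gcd(40, 4) = 4; 0 - 24 = -24, which IS divisible by 4, so compatible.
    Write x = 24 + 40·t and substitute into x ≡ 0 (mod 4): 40·t ≡ 0 − 24 = -24 (mod 4).
    Divide the congruence (and modulus) by g = 4: 10·t ≡ -6 (mod 1).
    Modulo 1 every t works; take t = 0.
    Then x = 24 + 40·0 = 24, valid modulo lcm(40, 4) = 40: x ≡ 24 (mod 40).
Verify: 24 mod 10 = 4, 24 mod 8 = 0, 24 mod 4 = 0.

x ≡ 24 (mod 40).


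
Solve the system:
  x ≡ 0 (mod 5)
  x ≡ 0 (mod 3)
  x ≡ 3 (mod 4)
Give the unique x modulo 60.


Moduli 5, 3, 4 are pairwise coprime; by CRT there is a unique solution modulo M = 5 · 3 · 4 = 60.
Solve pairwise, accumulating the modulus:
  Start with x ≡ 0 (mod 5).
  Combine with x ≡ 0 (mod 3): since gcd(5, 3) = 1, we get a unique residue mod 15.
    Write x = 0 + 5·t and substitute into x ≡ 0 (mod 3): 5·t ≡ 0 − 0 = 0 (mod 3).
    Reduce coefficients mod 3: 2·t ≡ 0 (mod 3).
    The inverse of 2 mod 3 is 2 (since 2·2 = 4 = 1·3 + 1), so t ≡ 2·0 = 0 ≡ 0 (mod 3).
    Then x = 0 + 5·0 = 0, valid modulo lcm(5, 3) = 15: x ≡ 0 (mod 15).
  Combine with x ≡ 3 (mod 4): since gcd(15, 4) = 1, we get a unique residue mod 60.
    Write x = 0 + 15·t and substitute into x ≡ 3 (mod 4): 15·t ≡ 3 − 0 = 3 (mod 4).
    Reduce coefficients mod 4: 3·t ≡ 3 (mod 4).
    The inverse of 3 mod 4 is 3 (since 3·3 = 9 = 2·4 + 1), so t ≡ 3·3 = 9 ≡ 1 (mod 4).
    Then x = 0 + 15·1 = 15, valid modulo lcm(15, 4) = 60: x ≡ 15 (mod 60).
Verify: 15 mod 5 = 0 ✓, 15 mod 3 = 0 ✓, 15 mod 4 = 3 ✓.

x ≡ 15 (mod 60).


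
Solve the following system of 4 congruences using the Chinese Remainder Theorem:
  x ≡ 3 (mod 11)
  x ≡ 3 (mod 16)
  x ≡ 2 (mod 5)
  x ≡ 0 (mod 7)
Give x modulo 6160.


Product of moduli M = 11 · 16 · 5 · 7 = 6160.
Merge one congruence at a time:
  Start: x ≡ 3 (mod 11).
  Combine with x ≡ 3 (mod 16); new modulus lcm = 176.
    Write x = 3 + 11·t and substitute into x ≡ 3 (mod 16): 11·t ≡ 3 − 3 = 0 (mod 16).
    The inverse of 11 mod 16 is 3 (since 11·3 = 33 = 2·16 + 1), so t ≡ 3·0 = 0 ≡ 0 (mod 16).
    Then x = 3 + 11·0 = 3, valid modulo lcm(11, 16) = 176: x ≡ 3 (mod 176).
  Combine with x ≡ 2 (mod 5); new modulus lcm = 880.
    Write x = 3 + 176·t and substitute into x ≡ 2 (mod 5): 176·t ≡ 2 − 3 = -1 (mod 5).
    Reduce coefficients mod 5: 1·t ≡ 4 (mod 5).
    So t ≡ 4 (mod 5).
    Then x = 3 + 176·4 = 707, valid modulo lcm(176, 5) = 880: x ≡ 707 (mod 880).
  Combine with x ≡ 0 (mod 7); new modulus lcm = 6160.
    Write x = 707 + 880·t and substitute into x ≡ 0 (mod 7): 880·t ≡ 0 − 707 = -707 (mod 7).
    Reduce coefficients mod 7: 5·t ≡ 0 (mod 7).
    The inverse of 5 mod 7 is 3 (since 5·3 = 15 = 2·7 + 1), so t ≡ 3·0 = 0 ≡ 0 (mod 7).
    Then x = 707 + 880·0 = 707, valid modulo lcm(880, 7) = 6160: x ≡ 707 (mod 6160).
Verify against each original: 707 mod 11 = 3, 707 mod 16 = 3, 707 mod 5 = 2, 707 mod 7 = 0.

x ≡ 707 (mod 6160).


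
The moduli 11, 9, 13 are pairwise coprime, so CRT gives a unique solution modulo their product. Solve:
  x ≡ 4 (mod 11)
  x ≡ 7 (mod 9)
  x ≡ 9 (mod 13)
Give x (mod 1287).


Moduli 11, 9, 13 are pairwise coprime; by CRT there is a unique solution modulo M = 11 · 9 · 13 = 1287.
Solve pairwise, accumulating the modulus:
  Start with x ≡ 4 (mod 11).
  Combine with x ≡ 7 (mod 9): since gcd(11, 9) = 1, we get a unique residue mod 99.
    Write x = 4 + 11·t and substitute into x ≡ 7 (mod 9): 11·t ≡ 7 − 4 = 3 (mod 9).
    Reduce coefficients mod 9: 2·t ≡ 3 (mod 9).
    The inverse of 2 mod 9 is 5 (since 2·5 = 10 = 1·9 + 1), so t ≡ 5·3 = 15 ≡ 6 (mod 9).
    Then x = 4 + 11·6 = 70, valid modulo lcm(11, 9) = 99: x ≡ 70 (mod 99).
  Combine with x ≡ 9 (mod 13): since gcd(99, 13) = 1, we get a unique residue mod 1287.
    Write x = 70 + 99·t and substitute into x ≡ 9 (mod 13): 99·t ≡ 9 − 70 = -61 (mod 13).
    Reduce coefficients mod 13: 8·t ≡ 4 (mod 13).
    The inverse of 8 mod 13 is 5 (since 8·5 = 40 = 3·13 + 1), so t ≡ 5·4 = 20 ≡ 7 (mod 13).
    Then x = 70 + 99·7 = 763, valid modulo lcm(99, 13) = 1287: x ≡ 763 (mod 1287).
Verify: 763 mod 11 = 4 ✓, 763 mod 9 = 7 ✓, 763 mod 13 = 9 ✓.

x ≡ 763 (mod 1287).


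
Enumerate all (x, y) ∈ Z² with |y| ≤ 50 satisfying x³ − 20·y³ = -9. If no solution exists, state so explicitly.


The equation is x³ - 20y³ = -9. For fixed y, x³ = 20·y³ − 9, so a solution requires the RHS to be a perfect cube.
Strategy: iterate y from -50 to 50, compute RHS = 20·y³ − 9, and check whether it is a (positive or negative) perfect cube.
Check small values of y:
  y = 0: RHS = -9 is not a perfect cube.
  y = 1: RHS = 11 is not a perfect cube.
  y = -1: RHS = -29 is not a perfect cube.
  y = 2: RHS = 151 is not a perfect cube.
  y = -2: RHS = -169 is not a perfect cube.
  y = 3: RHS = 531 is not a perfect cube.
  y = -3: RHS = -549 is not a perfect cube.
Continuing the search up to |y| = 50 finds no solutions either.
No (x, y) in the scanned range satisfies the equation.

No integer solutions with |y| ≤ 50.


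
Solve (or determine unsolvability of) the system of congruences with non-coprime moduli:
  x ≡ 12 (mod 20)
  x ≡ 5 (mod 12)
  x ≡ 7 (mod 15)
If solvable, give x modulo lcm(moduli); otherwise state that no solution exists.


Moduli 20, 12, 15 are not pairwise coprime, so CRT works modulo lcm(m_i) when all pairwise compatibility conditions hold.
Pairwise compatibility: gcd(m_i, m_j) must divide a_i - a_j for every pair.
Merge one congruence at a time:
  Start: x ≡ 12 (mod 20).
  Combine with x ≡ 5 (mod 12): gcd(20, 12) = 4, and 5 - 12 = -7 is NOT divisible by 4.
    ⇒ system is inconsistent (no integer solution).

No solution (the system is inconsistent).


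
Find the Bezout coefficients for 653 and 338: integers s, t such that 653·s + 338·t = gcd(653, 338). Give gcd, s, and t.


Euclidean algorithm on (653, 338) — divide until remainder is 0:
  653 = 1 · 338 + 315
  338 = 1 · 315 + 23
  315 = 13 · 23 + 16
  23 = 1 · 16 + 7
  16 = 2 · 7 + 2
  7 = 3 · 2 + 1
  2 = 2 · 1 + 0
gcd(653, 338) = 1.
Track Bezout coefficients alongside the remainders: start with r₀ = 653 = a·1 + b·0 (s = 1, t = 0) and r₁ = 338 = a·0 + b·1 (s = 0, t = 1); each new remainder r_{k+1} = r_{k-1} − q_k·r_k inherits s_{k+1} = s_{k-1} − q_k·s_k, t_{k+1} = t_{k-1} − q_k·t_k, so r_k = a·s_k + b·t_k at every step:
  q = 1: r = 315, s = 1 − 1·0 = 1, t = 0 − 1·1 = -1  (check: 653·1 + 338·(-1) = 315)
  q = 1: r = 23, s = 0 − 1·1 = -1, t = 1 − 1·(-1) = 2  (check: 653·(-1) + 338·2 = 23)
  q = 13: r = 16, s = 1 − 13·(-1) = 14, t = -1 − 13·2 = -27  (check: 653·14 + 338·(-27) = 16)
  q = 1: r = 7, s = -1 − 1·14 = -15, t = 2 − 1·(-27) = 29  (check: 653·(-15) + 338·29 = 7)
  q = 2: r = 2, s = 14 − 2·(-15) = 44, t = -27 − 2·29 = -85  (check: 653·44 + 338·(-85) = 2)
  q = 3: r = 1, s = -15 − 3·44 = -147, t = 29 − 3·(-85) = 284  (check: 653·(-147) + 338·284 = 1)
The row with r = 1 (the gcd) gives the Bezout coefficients s = -147, t = 284.
Result: 653 · (-147) + 338 · (284) = 1.

gcd(653, 338) = 1; s = -147, t = 284 (check: 653·(-147) + 338·284 = 1).


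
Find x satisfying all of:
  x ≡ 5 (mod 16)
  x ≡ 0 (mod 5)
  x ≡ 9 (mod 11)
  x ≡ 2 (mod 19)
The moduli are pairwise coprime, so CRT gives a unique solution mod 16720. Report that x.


Product of moduli M = 16 · 5 · 11 · 19 = 16720.
Merge one congruence at a time:
  Start: x ≡ 5 (mod 16).
  Combine with x ≡ 0 (mod 5); new modulus lcm = 80.
    Write x = 5 + 16·t and substitute into x ≡ 0 (mod 5): 16·t ≡ 0 − 5 = -5 (mod 5).
    Reduce coefficients mod 5: 1·t ≡ 0 (mod 5).
    So t ≡ 0 (mod 5).
    Then x = 5 + 16·0 = 5, valid modulo lcm(16, 5) = 80: x ≡ 5 (mod 80).
  Combine with x ≡ 9 (mod 11); new modulus lcm = 880.
    Write x = 5 + 80·t and substitute into x ≡ 9 (mod 11): 80·t ≡ 9 − 5 = 4 (mod 11).
    Reduce coefficients mod 11: 3·t ≡ 4 (mod 11).
    The inverse of 3 mod 11 is 4 (since 3·4 = 12 = 1·11 + 1), so t ≡ 4·4 = 16 ≡ 5 (mod 11).
    Then x = 5 + 80·5 = 405, valid modulo lcm(80, 11) = 880: x ≡ 405 (mod 880).
  Combine with x ≡ 2 (mod 19); new modulus lcm = 16720.
    Write x = 405 + 880·t and substitute into x ≡ 2 (mod 19): 880·t ≡ 2 − 405 = -403 (mod 19).
    Reduce coefficients mod 19: 6·t ≡ 15 (mod 19).
    The inverse of 6 mod 19 is 16 (since 6·16 = 96 = 5·19 + 1), so t ≡ 16·15 = 240 ≡ 12 (mod 19).
    Then x = 405 + 880·12 = 10965, valid modulo lcm(880, 19) = 16720: x ≡ 10965 (mod 16720).
Verify against each original: 10965 mod 16 = 5, 10965 mod 5 = 0, 10965 mod 11 = 9, 10965 mod 19 = 2.

x ≡ 10965 (mod 16720).


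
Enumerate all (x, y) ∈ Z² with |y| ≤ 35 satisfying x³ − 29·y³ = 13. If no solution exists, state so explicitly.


The equation is x³ - 29y³ = 13. For fixed y, x³ = 29·y³ + 13, so a solution requires the RHS to be a perfect cube.
Strategy: iterate y from -35 to 35, compute RHS = 29·y³ + 13, and check whether it is a (positive or negative) perfect cube.
Check small values of y:
  y = 0: RHS = 13 is not a perfect cube.
  y = 1: RHS = 42 is not a perfect cube.
  y = -1: RHS = -16 is not a perfect cube.
  y = 2: RHS = 245 is not a perfect cube.
  y = -2: RHS = -219 is not a perfect cube.
  y = 3: RHS = 796 is not a perfect cube.
  y = -3: RHS = -770 is not a perfect cube.
Continuing the search up to |y| = 35 finds no solutions either.
No (x, y) in the scanned range satisfies the equation.

No integer solutions with |y| ≤ 35.


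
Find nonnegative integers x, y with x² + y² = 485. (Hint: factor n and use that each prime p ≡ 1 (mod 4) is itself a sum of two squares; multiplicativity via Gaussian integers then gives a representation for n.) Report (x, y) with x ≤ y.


Step 1: Factor n = 485 = 5 · 97.
Step 2: Check the mod-4 condition on each prime factor: 5 ≡ 1 (mod 4), exponent 1; 97 ≡ 1 (mod 4), exponent 1.
All primes ≡ 3 (mod 4) appear to even exponent (or don't appear), so by the two-squares theorem n IS expressible as a sum of two squares.
Step 3: Build a representation. Here n = 5 · 97 is a product of primes ≡ 1 (mod 4). Each prime p ≡ 1 (mod 4) is itself a sum of two squares; find a² by testing p − a² for a perfect square:
  5: 5 − 1² = 4 = 2² ⇒ 5 = 1² + 2².
  97: 97 − 1² = 96, 97 − 2² = 93, 97 − 3² = 88, 97 − 4² = 81 = 9² ⇒ 97 = 4² + 9².
  Combine using the Brahmagupta–Fibonacci identity (a² + b²)(c² + d²) = (ac − bd)² + (ad + bc)² = (ac + bd)² + (ad − bc)²:
  5 · 97 = 485: from (1² + 2²)(4² + 9²), take (1·4 − 2·9, 1·9 + 2·4) = (4 − 18, 9 + 8) = (-14, 17); dropping signs (only squares matter) gives (14, 17); check 14² + 17² = 196 + 289 = 485 ✓.
Step 4: Order so x ≤ y and verify: 14² + 17² = 196 + 289 = 485 = n. ✓

n = 485 = 14² + 17² (one valid representation with x ≤ y).


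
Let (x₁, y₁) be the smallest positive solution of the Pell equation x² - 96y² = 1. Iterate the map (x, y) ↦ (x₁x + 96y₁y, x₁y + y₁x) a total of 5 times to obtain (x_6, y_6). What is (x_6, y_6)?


Step 1: Find the fundamental solution (x₁, y₁) of x² - 96y² = 1.
  Expand √96 as a continued fraction. a₀ = ⌊√96⌋ = 9; iterate m_{k+1} = d_k·a_k − m_k, d_{k+1} = (96 − m_{k+1}²)/d_k, a_{k+1} = ⌊(a₀ + m_{k+1})/d_{k+1}⌋ (starting m₀ = 0, d₀ = 1), with convergents p_k = a_k·p_{k-1} + p_{k-2}, q_k = a_k·q_{k-1} + q_{k-2} (p₋₁ = 1, q₋₁ = 0):
  k = 0: a₀ = 9; p₀/q₀ = 9/1; p₀² − 96·q₀² = 81 − 96 = -15.
  k = 1: m = 9, d = 15, a = ⌊(9 + 9)/15⌋ = 1; p/q = (1·9 + 1)/(1·1 + 0) = 10/1; p² − 96·q² = 100 − 96 = 4.
  k = 2: m = 6, d = 4, a = ⌊(9 + 6)/4⌋ = 3; p/q = (3·10 + 9)/(3·1 + 1) = 39/4; p² − 96·q² = 1521 − 1536 = -15.
  k = 3: m = 6, d = 15, a = ⌊(9 + 6)/15⌋ = 1; p/q = (1·39 + 10)/(1·4 + 1) = 49/5; p² − 96·q² = 2401 − 2400 = 1.
  The first convergent with p² − 96·q² = 1 gives the fundamental solution (x₁, y₁) = (49, 5).
Step 2: Apply the recurrence (x_{n+1}, y_{n+1}) = (x₁x_n + 96y₁y_n, x₁y_n + y₁x_n) repeatedly.
  From (x_1, y_1) = (49, 5): x_2 = 49·49 + 96·5·5 = 4801; y_2 = 49·5 + 5·49 = 490.
  From (x_2, y_2) = (4801, 490): x_3 = 49·4801 + 96·5·490 = 470449; y_3 = 49·490 + 5·4801 = 48015.
  From (x_3, y_3) = (470449, 48015): x_4 = 49·470449 + 96·5·48015 = 46099201; y_4 = 49·48015 + 5·470449 = 4704980.
  From (x_4, y_4) = (46099201, 4704980): x_5 = 49·46099201 + 96·5·4704980 = 4517251249; y_5 = 49·4704980 + 5·46099201 = 461040025.
  From (x_5, y_5) = (4517251249, 461040025): x_6 = 49·4517251249 + 96·5·461040025 = 442644523201; y_6 = 49·461040025 + 5·4517251249 = 45177217470.
Step 3: Verify x_6² - 96·y_6² = 195934173919840627286401 - 195934173919840627286400 = 1 (should be 1). ✓

(x_1, y_1) = (49, 5); (x_6, y_6) = (442644523201, 45177217470).


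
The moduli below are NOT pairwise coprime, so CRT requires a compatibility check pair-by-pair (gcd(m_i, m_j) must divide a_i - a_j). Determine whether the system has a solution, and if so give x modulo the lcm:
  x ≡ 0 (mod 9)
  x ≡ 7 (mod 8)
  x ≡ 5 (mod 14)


Moduli 9, 8, 14 are not pairwise coprime, so CRT works modulo lcm(m_i) when all pairwise compatibility conditions hold.
Pairwise compatibility: gcd(m_i, m_j) must divide a_i - a_j for every pair.
Merge one congruence at a time:
  Start: x ≡ 0 (mod 9).
  Combine with x ≡ 7 (mod 8): gcd(9, 8) = 1; 7 - 0 = 7, which IS divisible by 1, so compatible.
    Write x = 0 + 9·t and substitute into x ≡ 7 (mod 8): 9·t ≡ 7 − 0 = 7 (mod 8).
    Reduce coefficients mod 8: 1·t ≡ 7 (mod 8).
    So t ≡ 7 (mod 8).
    Then x = 0 + 9·7 = 63, valid modulo lcm(9, 8) = 72: x ≡ 63 (mod 72).
  Combine with x ≡ 5 (mod 14): gcd(72, 14) = 2; 5 - 63 = -58, which IS divisible by 2, so compatible.
    Write x = 63 + 72·t and substitute into x ≡ 5 (mod 14): 72·t ≡ 5 − 63 = -58 (mod 14).
    Divide the congruence (and modulus) by g = 2: 36·t ≡ -29 (mod 7).
    Reduce coefficients mod 7: 1·t ≡ 6 (mod 7).
    So t ≡ 6 (mod 7).
    Then x = 63 + 72·6 = 495, valid modulo lcm(72, 14) = 504: x ≡ 495 (mod 504).
Verify: 495 mod 9 = 0, 495 mod 8 = 7, 495 mod 14 = 5.

x ≡ 495 (mod 504).


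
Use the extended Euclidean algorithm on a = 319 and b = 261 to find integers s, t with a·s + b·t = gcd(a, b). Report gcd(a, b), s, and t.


Euclidean algorithm on (319, 261) — divide until remainder is 0:
  319 = 1 · 261 + 58
  261 = 4 · 58 + 29
  58 = 2 · 29 + 0
gcd(319, 261) = 29.
Track Bezout coefficients alongside the remainders: start with r₀ = 319 = a·1 + b·0 (s = 1, t = 0) and r₁ = 261 = a·0 + b·1 (s = 0, t = 1); each new remainder r_{k+1} = r_{k-1} − q_k·r_k inherits s_{k+1} = s_{k-1} − q_k·s_k, t_{k+1} = t_{k-1} − q_k·t_k, so r_k = a·s_k + b·t_k at every step:
  q = 1: r = 58, s = 1 − 1·0 = 1, t = 0 − 1·1 = -1  (check: 319·1 + 261·(-1) = 58)
  q = 4: r = 29, s = 0 − 4·1 = -4, t = 1 − 4·(-1) = 5  (check: 319·(-4) + 261·5 = 29)
The row with r = 29 (the gcd) gives the Bezout coefficients s = -4, t = 5.
Result: 319 · (-4) + 261 · (5) = 29.

gcd(319, 261) = 29; s = -4, t = 5 (check: 319·(-4) + 261·5 = 29).


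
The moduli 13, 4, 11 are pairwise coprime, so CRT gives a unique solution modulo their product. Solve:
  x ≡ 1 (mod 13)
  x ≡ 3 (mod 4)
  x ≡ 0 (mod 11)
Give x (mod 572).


Moduli 13, 4, 11 are pairwise coprime; by CRT there is a unique solution modulo M = 13 · 4 · 11 = 572.
Solve pairwise, accumulating the modulus:
  Start with x ≡ 1 (mod 13).
  Combine with x ≡ 3 (mod 4): since gcd(13, 4) = 1, we get a unique residue mod 52.
    Write x = 1 + 13·t and substitute into x ≡ 3 (mod 4): 13·t ≡ 3 − 1 = 2 (mod 4).
    Reduce coefficients mod 4: 1·t ≡ 2 (mod 4).
    So t ≡ 2 (mod 4).
    Then x = 1 + 13·2 = 27, valid modulo lcm(13, 4) = 52: x ≡ 27 (mod 52).
  Combine with x ≡ 0 (mod 11): since gcd(52, 11) = 1, we get a unique residue mod 572.
    Write x = 27 + 52·t and substitute into x ≡ 0 (mod 11): 52·t ≡ 0 − 27 = -27 (mod 11).
    Reduce coefficients mod 11: 8·t ≡ 6 (mod 11).
    The inverse of 8 mod 11 is 7 (since 8·7 = 56 = 5·11 + 1), so t ≡ 7·6 = 42 ≡ 9 (mod 11).
    Then x = 27 + 52·9 = 495, valid modulo lcm(52, 11) = 572: x ≡ 495 (mod 572).
Verify: 495 mod 13 = 1 ✓, 495 mod 4 = 3 ✓, 495 mod 11 = 0 ✓.

x ≡ 495 (mod 572).


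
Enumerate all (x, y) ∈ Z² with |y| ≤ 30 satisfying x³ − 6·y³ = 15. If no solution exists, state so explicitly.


The equation is x³ - 6y³ = 15. For fixed y, x³ = 6·y³ + 15, so a solution requires the RHS to be a perfect cube.
Strategy: iterate y from -30 to 30, compute RHS = 6·y³ + 15, and check whether it is a (positive or negative) perfect cube.
Check small values of y:
  y = 0: RHS = 15 is not a perfect cube.
  y = 1: RHS = 21 is not a perfect cube.
  y = -1: RHS = 9 is not a perfect cube.
  y = 2: RHS = 63 is not a perfect cube.
  y = -2: RHS = -33 is not a perfect cube.
  y = 3: RHS = 177 is not a perfect cube.
  y = -3: RHS = -147 is not a perfect cube.
Continuing the search up to |y| = 30 finds no solutions either.
No (x, y) in the scanned range satisfies the equation.

No integer solutions with |y| ≤ 30.


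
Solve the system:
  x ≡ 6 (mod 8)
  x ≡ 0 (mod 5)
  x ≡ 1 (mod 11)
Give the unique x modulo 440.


Moduli 8, 5, 11 are pairwise coprime; by CRT there is a unique solution modulo M = 8 · 5 · 11 = 440.
Solve pairwise, accumulating the modulus:
  Start with x ≡ 6 (mod 8).
  Combine with x ≡ 0 (mod 5): since gcd(8, 5) = 1, we get a unique residue mod 40.
    Write x = 6 + 8·t and substitute into x ≡ 0 (mod 5): 8·t ≡ 0 − 6 = -6 (mod 5).
    Reduce coefficients mod 5: 3·t ≡ 4 (mod 5).
    The inverse of 3 mod 5 is 2 (since 3·2 = 6 = 1·5 + 1), so t ≡ 2·4 = 8 ≡ 3 (mod 5).
    Then x = 6 + 8·3 = 30, valid modulo lcm(8, 5) = 40: x ≡ 30 (mod 40).
  Combine with x ≡ 1 (mod 11): since gcd(40, 11) = 1, we get a unique residue mod 440.
    Write x = 30 + 40·t and substitute into x ≡ 1 (mod 11): 40·t ≡ 1 − 30 = -29 (mod 11).
    Reduce coefficients mod 11: 7·t ≡ 4 (mod 11).
    The inverse of 7 mod 11 is 8 (since 7·8 = 56 = 5·11 + 1), so t ≡ 8·4 = 32 ≡ 10 (mod 11).
    Then x = 30 + 40·10 = 430, valid modulo lcm(40, 11) = 440: x ≡ 430 (mod 440).
Verify: 430 mod 8 = 6 ✓, 430 mod 5 = 0 ✓, 430 mod 11 = 1 ✓.

x ≡ 430 (mod 440).


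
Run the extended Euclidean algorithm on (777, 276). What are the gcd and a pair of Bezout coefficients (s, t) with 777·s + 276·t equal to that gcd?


Euclidean algorithm on (777, 276) — divide until remainder is 0:
  777 = 2 · 276 + 225
  276 = 1 · 225 + 51
  225 = 4 · 51 + 21
  51 = 2 · 21 + 9
  21 = 2 · 9 + 3
  9 = 3 · 3 + 0
gcd(777, 276) = 3.
Track Bezout coefficients alongside the remainders: start with r₀ = 777 = a·1 + b·0 (s = 1, t = 0) and r₁ = 276 = a·0 + b·1 (s = 0, t = 1); each new remainder r_{k+1} = r_{k-1} − q_k·r_k inherits s_{k+1} = s_{k-1} − q_k·s_k, t_{k+1} = t_{k-1} − q_k·t_k, so r_k = a·s_k + b·t_k at every step:
  q = 2: r = 225, s = 1 − 2·0 = 1, t = 0 − 2·1 = -2  (check: 777·1 + 276·(-2) = 225)
  q = 1: r = 51, s = 0 − 1·1 = -1, t = 1 − 1·(-2) = 3  (check: 777·(-1) + 276·3 = 51)
  q = 4: r = 21, s = 1 − 4·(-1) = 5, t = -2 − 4·3 = -14  (check: 777·5 + 276·(-14) = 21)
  q = 2: r = 9, s = -1 − 2·5 = -11, t = 3 − 2·(-14) = 31  (check: 777·(-11) + 276·31 = 9)
  q = 2: r = 3, s = 5 − 2·(-11) = 27, t = -14 − 2·31 = -76  (check: 777·27 + 276·(-76) = 3)
The row with r = 3 (the gcd) gives the Bezout coefficients s = 27, t = -76.
Result: 777 · (27) + 276 · (-76) = 3.

gcd(777, 276) = 3; s = 27, t = -76 (check: 777·27 + 276·(-76) = 3).


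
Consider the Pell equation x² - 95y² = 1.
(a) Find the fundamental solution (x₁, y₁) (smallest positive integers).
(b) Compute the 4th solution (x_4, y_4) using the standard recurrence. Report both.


Step 1: Find the fundamental solution (x₁, y₁) of x² - 95y² = 1.
  Expand √95 as a continued fraction. a₀ = ⌊√95⌋ = 9; iterate m_{k+1} = d_k·a_k − m_k, d_{k+1} = (95 − m_{k+1}²)/d_k, a_{k+1} = ⌊(a₀ + m_{k+1})/d_{k+1}⌋ (starting m₀ = 0, d₀ = 1), with convergents p_k = a_k·p_{k-1} + p_{k-2}, q_k = a_k·q_{k-1} + q_{k-2} (p₋₁ = 1, q₋₁ = 0):
  k = 0: a₀ = 9; p₀/q₀ = 9/1; p₀² − 95·q₀² = 81 − 95 = -14.
  k = 1: m = 9, d = 14, a = ⌊(9 + 9)/14⌋ = 1; p/q = (1·9 + 1)/(1·1 + 0) = 10/1; p² − 95·q² = 100 − 95 = 5.
  k = 2: m = 5, d = 5, a = ⌊(9 + 5)/5⌋ = 2; p/q = (2·10 + 9)/(2·1 + 1) = 29/3; p² − 95·q² = 841 − 855 = -14.
  k = 3: m = 5, d = 14, a = ⌊(9 + 5)/14⌋ = 1; p/q = (1·29 + 10)/(1·3 + 1) = 39/4; p² − 95·q² = 1521 − 1520 = 1.
  The first convergent with p² − 95·q² = 1 gives the fundamental solution (x₁, y₁) = (39, 4).
Step 2: Apply the recurrence (x_{n+1}, y_{n+1}) = (x₁x_n + 95y₁y_n, x₁y_n + y₁x_n) repeatedly.
  From (x_1, y_1) = (39, 4): x_2 = 39·39 + 95·4·4 = 3041; y_2 = 39·4 + 4·39 = 312.
  From (x_2, y_2) = (3041, 312): x_3 = 39·3041 + 95·4·312 = 237159; y_3 = 39·312 + 4·3041 = 24332.
  From (x_3, y_3) = (237159, 24332): x_4 = 39·237159 + 95·4·24332 = 18495361; y_4 = 39·24332 + 4·237159 = 1897584.
Step 3: Verify x_4² - 95·y_4² = 342078378520321 - 342078378520320 = 1 (should be 1). ✓

(x_1, y_1) = (39, 4); (x_4, y_4) = (18495361, 1897584).


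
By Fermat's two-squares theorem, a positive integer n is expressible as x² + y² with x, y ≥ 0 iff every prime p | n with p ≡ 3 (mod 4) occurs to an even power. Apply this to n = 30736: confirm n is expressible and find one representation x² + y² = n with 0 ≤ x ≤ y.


Step 1: Factor n = 30736 = 2^4 · 17 · 113.
Step 2: Check the mod-4 condition on each prime factor: 2 = 2 (special); 17 ≡ 1 (mod 4), exponent 1; 113 ≡ 1 (mod 4), exponent 1.
All primes ≡ 3 (mod 4) appear to even exponent (or don't appear), so by the two-squares theorem n IS expressible as a sum of two squares.
Step 3: Build a representation. Group n = k² · m with k = 4 and m = 17 · 113 = 1921 (a product of primes ≡ 1 (mod 4)); a representation of m scales to one of n via (k·x)² + (k·y)² = k²(x² + y²). Each prime p ≡ 1 (mod 4) is itself a sum of two squares; find a² by testing p − a² for a perfect square:
  17: 17 − 1² = 16 = 4² ⇒ 17 = 1² + 4².
  113: 113 − 1² = 112, 113 − 2² = 109, 113 − 3² = 104, 113 − 4² = 97, 113 − 5² = 88, 113 − 6² = 77, 113 − 7² = 64 = 8² ⇒ 113 = 7² + 8².
  Combine using the Brahmagupta–Fibonacci identity (a² + b²)(c² + d²) = (ac − bd)² + (ad + bc)² = (ac + bd)² + (ad − bc)²:
  17 · 113 = 1921: from (1² + 4²)(7² + 8²), take (1·7 − 4·8, 1·8 + 4·7) = (7 − 32, 8 + 28) = (-25, 36); dropping signs (only squares matter) gives (25, 36); check 25² + 36² = 625 + 1296 = 1921 ✓.
  Scale by k = 4: (4·25, 4·36) = (100, 144).
Step 4: Order so x ≤ y and verify: 100² + 144² = 10000 + 20736 = 30736 = n. ✓

n = 30736 = 100² + 144² (one valid representation with x ≤ y).


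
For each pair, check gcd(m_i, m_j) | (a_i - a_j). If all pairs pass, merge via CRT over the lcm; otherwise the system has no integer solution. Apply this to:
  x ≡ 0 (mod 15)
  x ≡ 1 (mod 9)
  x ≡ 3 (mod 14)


Moduli 15, 9, 14 are not pairwise coprime, so CRT works modulo lcm(m_i) when all pairwise compatibility conditions hold.
Pairwise compatibility: gcd(m_i, m_j) must divide a_i - a_j for every pair.
Merge one congruence at a time:
  Start: x ≡ 0 (mod 15).
  Combine with x ≡ 1 (mod 9): gcd(15, 9) = 3, and 1 - 0 = 1 is NOT divisible by 3.
    ⇒ system is inconsistent (no integer solution).

No solution (the system is inconsistent).


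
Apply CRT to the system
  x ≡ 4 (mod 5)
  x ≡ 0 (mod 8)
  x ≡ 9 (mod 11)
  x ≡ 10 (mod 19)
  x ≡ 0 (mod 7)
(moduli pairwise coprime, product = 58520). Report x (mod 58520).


Product of moduli M = 5 · 8 · 11 · 19 · 7 = 58520.
Merge one congruence at a time:
  Start: x ≡ 4 (mod 5).
  Combine with x ≡ 0 (mod 8); new modulus lcm = 40.
    Write x = 4 + 5·t and substitute into x ≡ 0 (mod 8): 5·t ≡ 0 − 4 = -4 (mod 8).
    Reduce coefficients mod 8: 5·t ≡ 4 (mod 8).
    The inverse of 5 mod 8 is 5 (since 5·5 = 25 = 3·8 + 1), so t ≡ 5·4 = 20 ≡ 4 (mod 8).
    Then x = 4 + 5·4 = 24, valid modulo lcm(5, 8) = 40: x ≡ 24 (mod 40).
  Combine with x ≡ 9 (mod 11); new modulus lcm = 440.
    Write x = 24 + 40·t and substitute into x ≡ 9 (mod 11): 40·t ≡ 9 − 24 = -15 (mod 11).
    Reduce coefficients mod 11: 7·t ≡ 7 (mod 11).
    The inverse of 7 mod 11 is 8 (since 7·8 = 56 = 5·11 + 1), so t ≡ 8·7 = 56 ≡ 1 (mod 11).
    Then x = 24 + 40·1 = 64, valid modulo lcm(40, 11) = 440: x ≡ 64 (mod 440).
  Combine with x ≡ 10 (mod 19); new modulus lcm = 8360.
    Write x = 64 + 440·t and substitute into x ≡ 10 (mod 19): 440·t ≡ 10 − 64 = -54 (mod 19).
    Reduce coefficients mod 19: 3·t ≡ 3 (mod 19).
    The inverse of 3 mod 19 is 13 (since 3·13 = 39 = 2·19 + 1), so t ≡ 13·3 = 39 ≡ 1 (mod 19).
    Then x = 64 + 440·1 = 504, valid modulo lcm(440, 19) = 8360: x ≡ 504 (mod 8360).
  Combine with x ≡ 0 (mod 7); new modulus lcm = 58520.
    Write x = 504 + 8360·t and substitute into x ≡ 0 (mod 7): 8360·t ≡ 0 − 504 = -504 (mod 7).
    Reduce coefficients mod 7: 2·t ≡ 0 (mod 7).
    The inverse of 2 mod 7 is 4 (since 2·4 = 8 = 1·7 + 1), so t ≡ 4·0 = 0 ≡ 0 (mod 7).
    Then x = 504 + 8360·0 = 504, valid modulo lcm(8360, 7) = 58520: x ≡ 504 (mod 58520).
Verify against each original: 504 mod 5 = 4, 504 mod 8 = 0, 504 mod 11 = 9, 504 mod 19 = 10, 504 mod 7 = 0.

x ≡ 504 (mod 58520).


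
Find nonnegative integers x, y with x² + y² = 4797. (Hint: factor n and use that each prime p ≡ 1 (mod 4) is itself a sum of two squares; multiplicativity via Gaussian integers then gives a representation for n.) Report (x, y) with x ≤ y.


Step 1: Factor n = 4797 = 3^2 · 13 · 41.
Step 2: Check the mod-4 condition on each prime factor: 3 ≡ 3 (mod 4), exponent 2 (must be even); 13 ≡ 1 (mod 4), exponent 1; 41 ≡ 1 (mod 4), exponent 1.
All primes ≡ 3 (mod 4) appear to even exponent (or don't appear), so by the two-squares theorem n IS expressible as a sum of two squares.
Step 3: Build a representation. Group n = k² · m with k = 3 and m = 13 · 41 = 533 (a product of primes ≡ 1 (mod 4)); a representation of m scales to one of n via (k·x)² + (k·y)² = k²(x² + y²). Each prime p ≡ 1 (mod 4) is itself a sum of two squares; find a² by testing p − a² for a perfect square:
  13: 13 − 1² = 12, 13 − 2² = 9 = 3² ⇒ 13 = 2² + 3².
  41: 41 − 1² = 40, 41 − 2² = 37, 41 − 3² = 32, 41 − 4² = 25 = 5² ⇒ 41 = 4² + 5².
  Combine using the Brahmagupta–Fibonacci identity (a² + b²)(c² + d²) = (ac − bd)² + (ad + bc)² = (ac + bd)² + (ad − bc)²:
  13 · 41 = 533: from (2² + 3²)(4² + 5²), take (2·4 − 3·5, 2·5 + 3·4) = (8 − 15, 10 + 12) = (-7, 22); dropping signs (only squares matter) gives (7, 22); check 7² + 22² = 49 + 484 = 533 ✓.
  Scale by k = 3: (3·7, 3·22) = (21, 66).
Step 4: Order so x ≤ y and verify: 21² + 66² = 441 + 4356 = 4797 = n. ✓

n = 4797 = 21² + 66² (one valid representation with x ≤ y).


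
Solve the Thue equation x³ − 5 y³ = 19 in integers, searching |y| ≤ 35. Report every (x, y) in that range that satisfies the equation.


The equation is x³ - 5y³ = 19. For fixed y, x³ = 5·y³ + 19, so a solution requires the RHS to be a perfect cube.
Strategy: iterate y from -35 to 35, compute RHS = 5·y³ + 19, and check whether it is a (positive or negative) perfect cube.
Check small values of y:
  y = 0: RHS = 19 is not a perfect cube.
  y = 1: RHS = 24 is not a perfect cube.
  y = -1: RHS = 14 is not a perfect cube.
  y = 2: RHS = 59 is not a perfect cube.
  y = -2: RHS = -21 is not a perfect cube.
  y = 3: RHS = 154 is not a perfect cube.
  y = -3: RHS = -116 is not a perfect cube.
Continuing the search up to |y| = 35 finds no solutions either.
No (x, y) in the scanned range satisfies the equation.

No integer solutions with |y| ≤ 35.


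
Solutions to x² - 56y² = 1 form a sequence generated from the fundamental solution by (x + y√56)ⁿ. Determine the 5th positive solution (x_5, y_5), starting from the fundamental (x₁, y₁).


Step 1: Find the fundamental solution (x₁, y₁) of x² - 56y² = 1.
  Expand √56 as a continued fraction. a₀ = ⌊√56⌋ = 7; iterate m_{k+1} = d_k·a_k − m_k, d_{k+1} = (56 − m_{k+1}²)/d_k, a_{k+1} = ⌊(a₀ + m_{k+1})/d_{k+1}⌋ (starting m₀ = 0, d₀ = 1), with convergents p_k = a_k·p_{k-1} + p_{k-2}, q_k = a_k·q_{k-1} + q_{k-2} (p₋₁ = 1, q₋₁ = 0):
  k = 0: a₀ = 7; p₀/q₀ = 7/1; p₀² − 56·q₀² = 49 − 56 = -7.
  k = 1: m = 7, d = 7, a = ⌊(7 + 7)/7⌋ = 2; p/q = (2·7 + 1)/(2·1 + 0) = 15/2; p² − 56·q² = 225 − 224 = 1.
  The first convergent with p² − 56·q² = 1 gives the fundamental solution (x₁, y₁) = (15, 2).
Step 2: Apply the recurrence (x_{n+1}, y_{n+1}) = (x₁x_n + 56y₁y_n, x₁y_n + y₁x_n) repeatedly.
  From (x_1, y_1) = (15, 2): x_2 = 15·15 + 56·2·2 = 449; y_2 = 15·2 + 2·15 = 60.
  From (x_2, y_2) = (449, 60): x_3 = 15·449 + 56·2·60 = 13455; y_3 = 15·60 + 2·449 = 1798.
  From (x_3, y_3) = (13455, 1798): x_4 = 15·13455 + 56·2·1798 = 403201; y_4 = 15·1798 + 2·13455 = 53880.
  From (x_4, y_4) = (403201, 53880): x_5 = 15·403201 + 56·2·53880 = 12082575; y_5 = 15·53880 + 2·403201 = 1614602.
Step 3: Verify x_5² - 56·y_5² = 145988618630625 - 145988618630624 = 1 (should be 1). ✓

(x_1, y_1) = (15, 2); (x_5, y_5) = (12082575, 1614602).


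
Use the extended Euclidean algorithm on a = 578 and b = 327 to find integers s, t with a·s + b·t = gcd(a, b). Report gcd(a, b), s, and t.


Euclidean algorithm on (578, 327) — divide until remainder is 0:
  578 = 1 · 327 + 251
  327 = 1 · 251 + 76
  251 = 3 · 76 + 23
  76 = 3 · 23 + 7
  23 = 3 · 7 + 2
  7 = 3 · 2 + 1
  2 = 2 · 1 + 0
gcd(578, 327) = 1.
Track Bezout coefficients alongside the remainders: start with r₀ = 578 = a·1 + b·0 (s = 1, t = 0) and r₁ = 327 = a·0 + b·1 (s = 0, t = 1); each new remainder r_{k+1} = r_{k-1} − q_k·r_k inherits s_{k+1} = s_{k-1} − q_k·s_k, t_{k+1} = t_{k-1} − q_k·t_k, so r_k = a·s_k + b·t_k at every step:
  q = 1: r = 251, s = 1 − 1·0 = 1, t = 0 − 1·1 = -1  (check: 578·1 + 327·(-1) = 251)
  q = 1: r = 76, s = 0 − 1·1 = -1, t = 1 − 1·(-1) = 2  (check: 578·(-1) + 327·2 = 76)
  q = 3: r = 23, s = 1 − 3·(-1) = 4, t = -1 − 3·2 = -7  (check: 578·4 + 327·(-7) = 23)
  q = 3: r = 7, s = -1 − 3·4 = -13, t = 2 − 3·(-7) = 23  (check: 578·(-13) + 327·23 = 7)
  q = 3: r = 2, s = 4 − 3·(-13) = 43, t = -7 − 3·23 = -76  (check: 578·43 + 327·(-76) = 2)
  q = 3: r = 1, s = -13 − 3·43 = -142, t = 23 − 3·(-76) = 251  (check: 578·(-142) + 327·251 = 1)
The row with r = 1 (the gcd) gives the Bezout coefficients s = -142, t = 251.
Result: 578 · (-142) + 327 · (251) = 1.

gcd(578, 327) = 1; s = -142, t = 251 (check: 578·(-142) + 327·251 = 1).


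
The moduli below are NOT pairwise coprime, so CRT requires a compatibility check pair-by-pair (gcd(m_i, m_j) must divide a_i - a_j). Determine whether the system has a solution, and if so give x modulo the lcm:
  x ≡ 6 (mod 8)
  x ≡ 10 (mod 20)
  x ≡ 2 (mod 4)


Moduli 8, 20, 4 are not pairwise coprime, so CRT works modulo lcm(m_i) when all pairwise compatibility conditions hold.
Pairwise compatibility: gcd(m_i, m_j) must divide a_i - a_j for every pair.
Merge one congruence at a time:
  Start: x ≡ 6 (mod 8).
  Combine with x ≡ 10 (mod 20): gcd(8, 20) = 4; 10 - 6 = 4, which IS divisible by 4, so compatible.
    Write x = 6 + 8·t and substitute into x ≡ 10 (mod 20): 8·t ≡ 10 − 6 = 4 (mod 20).
    Divide the congruence (and modulus) by g = 4: 2·t ≡ 1 (mod 5).
    The inverse of 2 mod 5 is 3 (since 2·3 = 6 = 1·5 + 1), so t ≡ 3·1 = 3 ≡ 3 (mod 5).
    Then x = 6 + 8·3 = 30, valid modulo lcm(8, 20) = 40: x ≡ 30 (mod 40).
  Combine with x ≡ 2 (mod 4): gcd(40, 4) = 4; 2 - 30 = -28, which IS divisible by 4, so compatible.
    Write x = 30 + 40·t and substitute into x ≡ 2 (mod 4): 40·t ≡ 2 − 30 = -28 (mod 4).
    Divide the congruence (and modulus) by g = 4: 10·t ≡ -7 (mod 1).
    Modulo 1 every t works; take t = 0.
    Then x = 30 + 40·0 = 30, valid modulo lcm(40, 4) = 40: x ≡ 30 (mod 40).
Verify: 30 mod 8 = 6, 30 mod 20 = 10, 30 mod 4 = 2.

x ≡ 30 (mod 40).


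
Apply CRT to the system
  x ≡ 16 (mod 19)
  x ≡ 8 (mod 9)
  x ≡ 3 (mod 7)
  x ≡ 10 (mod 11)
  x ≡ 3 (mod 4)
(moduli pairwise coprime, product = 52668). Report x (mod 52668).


Product of moduli M = 19 · 9 · 7 · 11 · 4 = 52668.
Merge one congruence at a time:
  Start: x ≡ 16 (mod 19).
  Combine with x ≡ 8 (mod 9); new modulus lcm = 171.
    Write x = 16 + 19·t and substitute into x ≡ 8 (mod 9): 19·t ≡ 8 − 16 = -8 (mod 9).
    Reduce coefficients mod 9: 1·t ≡ 1 (mod 9).
    So t ≡ 1 (mod 9).
    Then x = 16 + 19·1 = 35, valid modulo lcm(19, 9) = 171: x ≡ 35 (mod 171).
  Combine with x ≡ 3 (mod 7); new modulus lcm = 1197.
    Write x = 35 + 171·t and substitute into x ≡ 3 (mod 7): 171·t ≡ 3 − 35 = -32 (mod 7).
    Reduce coefficients mod 7: 3·t ≡ 3 (mod 7).
    The inverse of 3 mod 7 is 5 (since 3·5 = 15 = 2·7 + 1), so t ≡ 5·3 = 15 ≡ 1 (mod 7).
    Then x = 35 + 171·1 = 206, valid modulo lcm(171, 7) = 1197: x ≡ 206 (mod 1197).
  Combine with x ≡ 10 (mod 11); new modulus lcm = 13167.
    Write x = 206 + 1197·t and substitute into x ≡ 10 (mod 11): 1197·t ≡ 10 − 206 = -196 (mod 11).
    Reduce coefficients mod 11: 9·t ≡ 2 (mod 11).
    The inverse of 9 mod 11 is 5 (since 9·5 = 45 = 4·11 + 1), so t ≡ 5·2 = 10 ≡ 10 (mod 11).
    Then x = 206 + 1197·10 = 12176, valid modulo lcm(1197, 11) = 13167: x ≡ 12176 (mod 13167).
  Combine with x ≡ 3 (mod 4); new modulus lcm = 52668.
    Write x = 12176 + 13167·t and substitute into x ≡ 3 (mod 4): 13167·t ≡ 3 − 12176 = -12173 (mod 4).
    Reduce coefficients mod 4: 3·t ≡ 3 (mod 4).
    The inverse of 3 mod 4 is 3 (since 3·3 = 9 = 2·4 + 1), so t ≡ 3·3 = 9 ≡ 1 (mod 4).
    Then x = 12176 + 13167·1 = 25343, valid modulo lcm(13167, 4) = 52668: x ≡ 25343 (mod 52668).
Verify against each original: 25343 mod 19 = 16, 25343 mod 9 = 8, 25343 mod 7 = 3, 25343 mod 11 = 10, 25343 mod 4 = 3.

x ≡ 25343 (mod 52668).


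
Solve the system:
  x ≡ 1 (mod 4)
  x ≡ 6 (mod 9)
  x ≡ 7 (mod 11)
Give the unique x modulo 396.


Moduli 4, 9, 11 are pairwise coprime; by CRT there is a unique solution modulo M = 4 · 9 · 11 = 396.
Solve pairwise, accumulating the modulus:
  Start with x ≡ 1 (mod 4).
  Combine with x ≡ 6 (mod 9): since gcd(4, 9) = 1, we get a unique residue mod 36.
    Write x = 1 + 4·t and substitute into x ≡ 6 (mod 9): 4·t ≡ 6 − 1 = 5 (mod 9).
    The inverse of 4 mod 9 is 7 (since 4·7 = 28 = 3·9 + 1), so t ≡ 7·5 = 35 ≡ 8 (mod 9).
    Then x = 1 + 4·8 = 33, valid modulo lcm(4, 9) = 36: x ≡ 33 (mod 36).
  Combine with x ≡ 7 (mod 11): since gcd(36, 11) = 1, we get a unique residue mod 396.
    Write x = 33 + 36·t and substitute into x ≡ 7 (mod 11): 36·t ≡ 7 − 33 = -26 (mod 11).
    Reduce coefficients mod 11: 3·t ≡ 7 (mod 11).
    The inverse of 3 mod 11 is 4 (since 3·4 = 12 = 1·11 + 1), so t ≡ 4·7 = 28 ≡ 6 (mod 11).
    Then x = 33 + 36·6 = 249, valid modulo lcm(36, 11) = 396: x ≡ 249 (mod 396).
Verify: 249 mod 4 = 1 ✓, 249 mod 9 = 6 ✓, 249 mod 11 = 7 ✓.

x ≡ 249 (mod 396).


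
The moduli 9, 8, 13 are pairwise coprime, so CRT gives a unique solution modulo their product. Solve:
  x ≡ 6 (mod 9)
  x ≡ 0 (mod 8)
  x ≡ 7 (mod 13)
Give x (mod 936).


Moduli 9, 8, 13 are pairwise coprime; by CRT there is a unique solution modulo M = 9 · 8 · 13 = 936.
Solve pairwise, accumulating the modulus:
  Start with x ≡ 6 (mod 9).
  Combine with x ≡ 0 (mod 8): since gcd(9, 8) = 1, we get a unique residue mod 72.
    Write x = 6 + 9·t and substitute into x ≡ 0 (mod 8): 9·t ≡ 0 − 6 = -6 (mod 8).
    Reduce coefficients mod 8: 1·t ≡ 2 (mod 8).
    So t ≡ 2 (mod 8).
    Then x = 6 + 9·2 = 24, valid modulo lcm(9, 8) = 72: x ≡ 24 (mod 72).
  Combine with x ≡ 7 (mod 13): since gcd(72, 13) = 1, we get a unique residue mod 936.
    Write x = 24 + 72·t and substitute into x ≡ 7 (mod 13): 72·t ≡ 7 − 24 = -17 (mod 13).
    Reduce coefficients mod 13: 7·t ≡ 9 (mod 13).
    The inverse of 7 mod 13 is 2 (since 7·2 = 14 = 1·13 + 1), so t ≡ 2·9 = 18 ≡ 5 (mod 13).
    Then x = 24 + 72·5 = 384, valid modulo lcm(72, 13) = 936: x ≡ 384 (mod 936).
Verify: 384 mod 9 = 6 ✓, 384 mod 8 = 0 ✓, 384 mod 13 = 7 ✓.

x ≡ 384 (mod 936).
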